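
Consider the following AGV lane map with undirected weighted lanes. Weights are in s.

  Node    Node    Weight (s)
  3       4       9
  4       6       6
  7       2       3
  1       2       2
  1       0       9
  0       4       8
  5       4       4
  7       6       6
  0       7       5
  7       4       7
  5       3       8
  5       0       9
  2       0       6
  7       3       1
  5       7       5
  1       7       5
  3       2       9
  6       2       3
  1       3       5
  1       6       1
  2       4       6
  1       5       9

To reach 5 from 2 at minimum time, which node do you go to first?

7

Candidate routes:
2 → 7 → 5: 3+5 = 8
2 → 4 → 5: 6+4 = 10
Cheapest is 2 → 7 → 5 at 8 s.
So from 2 the first move is to 7.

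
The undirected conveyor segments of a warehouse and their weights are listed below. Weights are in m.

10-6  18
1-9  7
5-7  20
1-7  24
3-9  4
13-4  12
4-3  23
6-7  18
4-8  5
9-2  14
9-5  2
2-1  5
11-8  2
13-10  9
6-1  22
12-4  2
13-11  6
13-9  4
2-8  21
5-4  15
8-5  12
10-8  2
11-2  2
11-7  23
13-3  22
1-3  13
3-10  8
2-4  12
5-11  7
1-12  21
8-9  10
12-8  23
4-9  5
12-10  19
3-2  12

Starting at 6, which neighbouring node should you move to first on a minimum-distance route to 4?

Enumerating some paths:
6–1–9–4: 22+7+5 = 34
6–10–8–9–4: 18+2+10+5 = 35
6–10–8–4: 18+2+5 = 25
6–10–3–9–4: 18+8+4+5 = 35
Cheapest is 6–10–8–4 at 25 m.
So from 6 the first move is to 10.

10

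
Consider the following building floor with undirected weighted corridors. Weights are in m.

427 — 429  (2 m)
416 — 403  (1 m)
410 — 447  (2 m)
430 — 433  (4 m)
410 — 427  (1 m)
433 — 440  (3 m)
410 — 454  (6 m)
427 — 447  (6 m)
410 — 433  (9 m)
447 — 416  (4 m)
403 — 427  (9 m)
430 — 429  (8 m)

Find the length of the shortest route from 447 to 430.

13 m

Settle nodes by increasing distance from 447:
447: 0
410: 2  (via 447)
427: 3  (via 410)
416: 4  (via 447)
429: 5  (via 427)
403: 5  (via 416)
454: 8  (via 410)
433: 11  (via 410)
430: 13  (via 429)
Shortest route: 447 → 410 → 427 → 429 → 430 = 13 m.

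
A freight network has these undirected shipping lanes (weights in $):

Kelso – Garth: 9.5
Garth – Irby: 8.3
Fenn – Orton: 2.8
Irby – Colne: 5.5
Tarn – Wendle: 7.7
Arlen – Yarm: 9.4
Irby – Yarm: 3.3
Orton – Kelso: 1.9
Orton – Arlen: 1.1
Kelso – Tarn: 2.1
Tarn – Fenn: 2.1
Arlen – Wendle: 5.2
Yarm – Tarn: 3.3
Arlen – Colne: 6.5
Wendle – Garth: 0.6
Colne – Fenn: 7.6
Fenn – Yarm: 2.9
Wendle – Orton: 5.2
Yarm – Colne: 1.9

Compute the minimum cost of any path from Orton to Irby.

$9

Compare a few routes:
Orton–Fenn–Yarm–Irby: 2.8+2.9+3.3 = 9
Orton–Kelso–Tarn–Yarm–Irby: 1.9+2.1+3.3+3.3 = 10.6
Cheapest is Orton–Fenn–Yarm–Irby at $9.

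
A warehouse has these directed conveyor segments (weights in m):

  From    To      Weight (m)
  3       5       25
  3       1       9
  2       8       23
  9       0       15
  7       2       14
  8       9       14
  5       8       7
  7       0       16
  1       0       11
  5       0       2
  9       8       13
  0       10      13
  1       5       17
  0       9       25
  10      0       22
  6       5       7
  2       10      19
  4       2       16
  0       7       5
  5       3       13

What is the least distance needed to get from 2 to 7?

46 m

Enumerating some paths:
2–8–9–0–7: 23+14+15+5 = 57
2–10–0–7: 19+22+5 = 46
Cheapest is 2–10–0–7 at 46 m.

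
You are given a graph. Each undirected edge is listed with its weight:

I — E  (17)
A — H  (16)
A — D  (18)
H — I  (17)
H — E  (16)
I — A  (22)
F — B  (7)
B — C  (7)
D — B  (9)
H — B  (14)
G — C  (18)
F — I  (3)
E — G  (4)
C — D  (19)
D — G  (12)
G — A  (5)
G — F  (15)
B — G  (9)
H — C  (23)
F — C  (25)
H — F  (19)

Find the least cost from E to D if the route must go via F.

Best E to F: E → G → F costing 19
Best F to D: F → B → D costing 16
Total via F: 19 + 16 = 35.

35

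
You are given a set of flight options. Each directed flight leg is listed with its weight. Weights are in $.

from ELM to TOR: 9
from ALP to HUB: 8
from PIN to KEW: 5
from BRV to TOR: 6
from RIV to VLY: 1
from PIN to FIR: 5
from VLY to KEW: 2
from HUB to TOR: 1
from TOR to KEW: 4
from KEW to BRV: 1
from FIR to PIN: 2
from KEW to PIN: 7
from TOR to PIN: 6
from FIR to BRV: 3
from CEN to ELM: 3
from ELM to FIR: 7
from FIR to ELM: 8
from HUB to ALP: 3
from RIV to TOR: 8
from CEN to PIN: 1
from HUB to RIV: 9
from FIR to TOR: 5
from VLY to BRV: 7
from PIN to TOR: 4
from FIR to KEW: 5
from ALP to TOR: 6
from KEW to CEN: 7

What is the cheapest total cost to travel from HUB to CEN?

Settle nodes by increasing distance from HUB:
HUB: 0
TOR: 1  (via HUB)
ALP: 3  (via HUB)
KEW: 5  (via TOR)
BRV: 6  (via KEW)
PIN: 7  (via TOR)
RIV: 9  (via HUB)
VLY: 10  (via RIV)
CEN: 12  (via KEW)
Shortest route: HUB → TOR → KEW → CEN = $12.

$12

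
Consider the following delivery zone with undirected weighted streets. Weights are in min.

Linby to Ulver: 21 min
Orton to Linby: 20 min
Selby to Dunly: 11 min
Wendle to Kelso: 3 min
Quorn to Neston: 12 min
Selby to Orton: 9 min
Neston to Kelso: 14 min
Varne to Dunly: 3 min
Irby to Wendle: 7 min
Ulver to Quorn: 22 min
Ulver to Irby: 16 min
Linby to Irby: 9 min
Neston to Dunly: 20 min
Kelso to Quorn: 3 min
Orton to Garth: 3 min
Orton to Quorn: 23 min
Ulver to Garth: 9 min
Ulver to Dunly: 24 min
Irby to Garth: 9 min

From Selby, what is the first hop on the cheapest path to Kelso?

Enumerating some paths:
Selby - Orton - Garth - Irby - Wendle - Kelso: 9+3+9+7+3 = 31
Selby - Orton - Quorn - Kelso: 9+23+3 = 35
Cheapest is Selby - Orton - Garth - Irby - Wendle - Kelso at 31 min.
So from Selby the first move is to Orton.

Orton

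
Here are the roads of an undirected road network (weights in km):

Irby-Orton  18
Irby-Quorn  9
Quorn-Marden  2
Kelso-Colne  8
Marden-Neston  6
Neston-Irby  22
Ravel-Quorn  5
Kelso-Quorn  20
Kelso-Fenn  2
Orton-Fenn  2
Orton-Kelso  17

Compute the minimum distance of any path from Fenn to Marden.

24 km

Candidate routes:
Fenn–Orton–Kelso–Quorn–Marden: 2+17+20+2 = 41
Fenn–Orton–Irby–Quorn–Marden: 2+18+9+2 = 31
Fenn–Kelso–Orton–Irby–Quorn–Marden: 2+17+18+9+2 = 48
Fenn–Kelso–Quorn–Marden: 2+20+2 = 24
Cheapest is Fenn–Kelso–Quorn–Marden at 24 km.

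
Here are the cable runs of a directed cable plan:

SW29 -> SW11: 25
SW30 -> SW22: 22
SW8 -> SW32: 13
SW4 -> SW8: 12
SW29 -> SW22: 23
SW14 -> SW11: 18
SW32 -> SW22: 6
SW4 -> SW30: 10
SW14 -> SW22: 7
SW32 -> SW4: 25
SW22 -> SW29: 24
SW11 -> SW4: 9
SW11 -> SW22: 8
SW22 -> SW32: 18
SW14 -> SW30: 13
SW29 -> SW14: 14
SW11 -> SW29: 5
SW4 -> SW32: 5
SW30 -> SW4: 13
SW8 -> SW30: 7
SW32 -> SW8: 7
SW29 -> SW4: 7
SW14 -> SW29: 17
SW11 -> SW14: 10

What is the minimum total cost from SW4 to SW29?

35

Enumerating some paths:
SW4 - SW8 - SW32 - SW22 - SW29: 12+13+6+24 = 55
SW4 - SW32 - SW22 - SW29: 5+6+24 = 35
SW4 - SW30 - SW22 - SW29: 10+22+24 = 56
The minimum is 35 via SW4 - SW32 - SW22 - SW29.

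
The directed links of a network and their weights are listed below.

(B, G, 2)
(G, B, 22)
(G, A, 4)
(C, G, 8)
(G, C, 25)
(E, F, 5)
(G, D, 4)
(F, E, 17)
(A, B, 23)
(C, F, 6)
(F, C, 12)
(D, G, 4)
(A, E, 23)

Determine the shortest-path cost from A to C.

Compare a few routes:
A–B–G–C: 23+2+25 = 50
A–E–F–C: 23+5+12 = 40
Cheapest is A–E–F–C at 40.

40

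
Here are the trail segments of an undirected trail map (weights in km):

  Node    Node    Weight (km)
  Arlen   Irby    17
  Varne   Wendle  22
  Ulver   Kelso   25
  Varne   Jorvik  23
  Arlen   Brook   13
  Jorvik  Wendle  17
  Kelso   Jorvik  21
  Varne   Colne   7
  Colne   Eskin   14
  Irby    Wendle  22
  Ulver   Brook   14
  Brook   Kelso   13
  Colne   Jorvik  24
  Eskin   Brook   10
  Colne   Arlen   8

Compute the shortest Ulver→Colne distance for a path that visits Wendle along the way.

Shortest Ulver→Wendle: Ulver–Kelso–Jorvik–Wendle = 63
Shortest Wendle→Colne: Wendle–Varne–Colne = 29
Total via Wendle: 63 + 29 = 92 km.

92 km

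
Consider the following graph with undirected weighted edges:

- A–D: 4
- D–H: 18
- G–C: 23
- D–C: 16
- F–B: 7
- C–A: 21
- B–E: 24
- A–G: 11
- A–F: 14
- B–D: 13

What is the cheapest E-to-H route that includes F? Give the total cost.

Shortest E→F: E–B–F = 31
Best F to H: F–A–D–H costing 36
Total via F: 31 + 36 = 67.

67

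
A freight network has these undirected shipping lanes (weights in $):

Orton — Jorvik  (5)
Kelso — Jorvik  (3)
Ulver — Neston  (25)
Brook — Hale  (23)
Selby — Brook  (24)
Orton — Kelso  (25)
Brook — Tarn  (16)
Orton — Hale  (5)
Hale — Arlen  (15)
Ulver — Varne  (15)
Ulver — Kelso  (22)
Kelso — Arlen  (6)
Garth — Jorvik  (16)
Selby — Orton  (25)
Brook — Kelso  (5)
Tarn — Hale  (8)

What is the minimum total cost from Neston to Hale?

Enumerating some paths:
Neston–Ulver–Kelso–Jorvik–Orton–Hale: 25+22+3+5+5 = 60
Neston–Ulver–Kelso–Arlen–Hale: 25+22+6+15 = 68
The minimum is $60 via Neston–Ulver–Kelso–Jorvik–Orton–Hale.

$60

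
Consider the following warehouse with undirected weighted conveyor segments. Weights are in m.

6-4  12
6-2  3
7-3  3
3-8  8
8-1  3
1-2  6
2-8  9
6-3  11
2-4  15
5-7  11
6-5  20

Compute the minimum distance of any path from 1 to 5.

25 m

Candidate routes:
1 - 2 - 6 - 3 - 7 - 5: 6+3+11+3+11 = 34
1 - 8 - 2 - 6 - 5: 3+9+3+20 = 35
1 - 2 - 6 - 5: 6+3+20 = 29
1 - 8 - 3 - 7 - 5: 3+8+3+11 = 25
The minimum is 25 m via 1 - 8 - 3 - 7 - 5.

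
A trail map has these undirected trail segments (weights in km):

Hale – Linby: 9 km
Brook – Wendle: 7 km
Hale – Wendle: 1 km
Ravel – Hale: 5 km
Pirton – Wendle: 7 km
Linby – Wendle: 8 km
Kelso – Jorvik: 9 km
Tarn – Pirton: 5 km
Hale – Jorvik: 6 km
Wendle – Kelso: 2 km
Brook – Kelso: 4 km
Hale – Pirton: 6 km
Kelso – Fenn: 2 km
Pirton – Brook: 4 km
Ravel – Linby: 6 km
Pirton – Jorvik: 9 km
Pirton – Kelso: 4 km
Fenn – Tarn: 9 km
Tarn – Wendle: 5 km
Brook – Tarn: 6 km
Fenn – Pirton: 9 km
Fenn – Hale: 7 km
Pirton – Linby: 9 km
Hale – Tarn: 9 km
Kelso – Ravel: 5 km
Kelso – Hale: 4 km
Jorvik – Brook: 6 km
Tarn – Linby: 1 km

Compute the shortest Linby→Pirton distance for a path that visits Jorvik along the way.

22 km

Shortest Linby→Jorvik: Linby → Tarn → Brook → Jorvik = 13
Best Jorvik to Pirton: Jorvik → Pirton costing 9
Total via Jorvik: 13 + 9 = 22 km.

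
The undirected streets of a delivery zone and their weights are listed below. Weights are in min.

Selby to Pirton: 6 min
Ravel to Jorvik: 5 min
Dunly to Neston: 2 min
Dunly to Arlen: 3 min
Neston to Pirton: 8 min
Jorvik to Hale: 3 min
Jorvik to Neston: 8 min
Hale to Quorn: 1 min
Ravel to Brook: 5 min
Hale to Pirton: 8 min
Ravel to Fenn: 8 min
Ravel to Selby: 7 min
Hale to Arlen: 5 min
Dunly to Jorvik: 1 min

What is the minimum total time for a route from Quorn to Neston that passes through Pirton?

Best Quorn to Pirton: Quorn–Hale–Pirton costing 9
Best Pirton to Neston: Pirton–Neston costing 8
Total via Pirton: 9 + 8 = 17 min.

17 min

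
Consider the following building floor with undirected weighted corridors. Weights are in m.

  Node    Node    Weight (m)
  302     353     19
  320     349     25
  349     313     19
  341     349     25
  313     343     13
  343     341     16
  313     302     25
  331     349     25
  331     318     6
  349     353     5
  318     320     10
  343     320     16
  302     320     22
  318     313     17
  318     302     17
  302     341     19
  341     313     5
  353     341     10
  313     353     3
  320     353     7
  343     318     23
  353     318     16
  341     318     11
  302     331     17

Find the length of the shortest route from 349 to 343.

21 m

Candidate routes:
349 - 353 - 320 - 343: 5+7+16 = 28
349 - 353 - 313 - 343: 5+3+13 = 21
The minimum is 21 m via 349 - 353 - 313 - 343.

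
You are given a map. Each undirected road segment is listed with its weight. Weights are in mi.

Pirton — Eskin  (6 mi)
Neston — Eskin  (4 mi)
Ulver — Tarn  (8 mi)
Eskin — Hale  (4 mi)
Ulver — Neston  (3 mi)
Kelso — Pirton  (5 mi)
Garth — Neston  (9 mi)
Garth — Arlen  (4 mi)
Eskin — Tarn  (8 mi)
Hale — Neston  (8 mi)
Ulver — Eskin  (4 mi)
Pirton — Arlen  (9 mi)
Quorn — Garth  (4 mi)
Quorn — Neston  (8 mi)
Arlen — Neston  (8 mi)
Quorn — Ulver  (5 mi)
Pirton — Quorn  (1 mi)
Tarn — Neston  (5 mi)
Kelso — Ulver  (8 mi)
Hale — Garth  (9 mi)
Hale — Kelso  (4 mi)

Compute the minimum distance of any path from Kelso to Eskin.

Shortest distances from Kelso:
Kelso: 0
Hale: 4  (via Kelso)
Pirton: 5  (via Kelso)
Quorn: 6  (via Pirton)
Eskin: 8  (via Hale)
Shortest route: Kelso → Hale → Eskin = 8 mi.

8 mi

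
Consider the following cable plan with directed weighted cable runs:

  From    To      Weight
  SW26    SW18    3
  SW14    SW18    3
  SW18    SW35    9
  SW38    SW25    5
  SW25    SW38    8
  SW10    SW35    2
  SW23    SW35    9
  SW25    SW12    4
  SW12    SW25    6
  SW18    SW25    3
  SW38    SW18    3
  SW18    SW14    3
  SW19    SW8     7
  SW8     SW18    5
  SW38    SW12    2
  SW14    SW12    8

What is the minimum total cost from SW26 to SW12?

Running Dijkstra from SW26:
SW26: 0
SW18: 3  (via SW26)
SW14: 6  (via SW18)
SW25: 6  (via SW18)
SW12: 10  (via SW25)
Shortest route: SW26 → SW18 → SW25 → SW12 = 10.

10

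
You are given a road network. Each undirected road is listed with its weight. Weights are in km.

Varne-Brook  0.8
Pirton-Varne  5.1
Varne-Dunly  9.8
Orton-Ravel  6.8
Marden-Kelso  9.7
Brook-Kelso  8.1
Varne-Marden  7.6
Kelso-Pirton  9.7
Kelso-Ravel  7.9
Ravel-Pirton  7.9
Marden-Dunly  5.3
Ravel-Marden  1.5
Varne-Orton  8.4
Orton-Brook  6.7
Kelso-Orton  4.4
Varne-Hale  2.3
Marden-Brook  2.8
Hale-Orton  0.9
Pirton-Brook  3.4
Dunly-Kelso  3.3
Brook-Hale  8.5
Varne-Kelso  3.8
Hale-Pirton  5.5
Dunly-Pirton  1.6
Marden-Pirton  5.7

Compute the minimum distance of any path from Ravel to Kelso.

7.9 km

Compare a few routes:
Ravel - Marden - Dunly - Kelso: 1.5+5.3+3.3 = 10.1
Ravel - Kelso: 7.9 = 7.9
Ravel - Marden - Brook - Varne - Kelso: 1.5+2.8+0.8+3.8 = 8.9
The minimum is 7.9 km via Ravel - Kelso.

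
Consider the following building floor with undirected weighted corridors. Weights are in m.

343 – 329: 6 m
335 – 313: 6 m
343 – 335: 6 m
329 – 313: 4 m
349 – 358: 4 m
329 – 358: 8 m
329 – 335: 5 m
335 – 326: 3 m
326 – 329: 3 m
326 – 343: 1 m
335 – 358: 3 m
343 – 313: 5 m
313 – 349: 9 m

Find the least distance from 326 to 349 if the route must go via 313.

15 m

Shortest 326→313: 326 → 343 → 313 = 6
Shortest 313→349: 313 → 349 = 9
Total via 313: 6 + 9 = 15 m.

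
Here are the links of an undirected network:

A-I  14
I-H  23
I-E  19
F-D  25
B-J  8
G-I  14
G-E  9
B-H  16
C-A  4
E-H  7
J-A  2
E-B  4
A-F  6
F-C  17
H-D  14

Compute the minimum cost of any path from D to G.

Shortest distances from D:
D: 0
H: 14  (via D)
E: 21  (via H)
B: 25  (via E)
F: 25  (via D)
G: 30  (via E)
Shortest route: D–H–E–G = 30.

30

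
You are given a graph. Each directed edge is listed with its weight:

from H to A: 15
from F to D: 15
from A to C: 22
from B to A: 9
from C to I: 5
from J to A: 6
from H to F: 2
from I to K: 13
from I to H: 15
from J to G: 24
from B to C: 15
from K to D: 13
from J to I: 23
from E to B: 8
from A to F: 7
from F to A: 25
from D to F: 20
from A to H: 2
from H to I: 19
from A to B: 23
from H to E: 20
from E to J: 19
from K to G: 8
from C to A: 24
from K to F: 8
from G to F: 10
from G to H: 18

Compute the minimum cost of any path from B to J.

Compare a few routes:
B–C–I–H–E–J: 15+5+15+20+19 = 74
B–A–C–I–H–E–J: 9+22+5+15+20+19 = 90
B–A–H–E–J: 9+2+20+19 = 50
B–C–A–H–E–J: 15+24+2+20+19 = 80
The minimum is 50 via B–A–H–E–J.

50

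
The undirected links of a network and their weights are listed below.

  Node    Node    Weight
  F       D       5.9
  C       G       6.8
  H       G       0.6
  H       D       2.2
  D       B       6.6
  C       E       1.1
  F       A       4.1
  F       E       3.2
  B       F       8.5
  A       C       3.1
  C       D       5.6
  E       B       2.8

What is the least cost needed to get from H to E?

Shortest distances from H:
H: 0
G: 0.6  (via H)
D: 2.2  (via H)
C: 7.4  (via G)
F: 8.1  (via D)
E: 8.5  (via C)
Shortest route: H → G → C → E = 8.5.

8.5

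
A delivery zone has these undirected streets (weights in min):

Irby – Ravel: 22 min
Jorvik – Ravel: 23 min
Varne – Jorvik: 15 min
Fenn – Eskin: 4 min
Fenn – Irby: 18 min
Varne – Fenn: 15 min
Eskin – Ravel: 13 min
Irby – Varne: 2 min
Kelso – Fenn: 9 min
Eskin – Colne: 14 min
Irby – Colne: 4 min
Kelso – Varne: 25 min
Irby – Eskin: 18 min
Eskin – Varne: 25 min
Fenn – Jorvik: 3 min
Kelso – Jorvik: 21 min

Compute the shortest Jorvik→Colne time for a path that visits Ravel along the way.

Shortest Jorvik→Ravel: Jorvik → Fenn → Eskin → Ravel = 20
Shortest Ravel→Colne: Ravel → Irby → Colne = 26
Total via Ravel: 20 + 26 = 46 min.

46 min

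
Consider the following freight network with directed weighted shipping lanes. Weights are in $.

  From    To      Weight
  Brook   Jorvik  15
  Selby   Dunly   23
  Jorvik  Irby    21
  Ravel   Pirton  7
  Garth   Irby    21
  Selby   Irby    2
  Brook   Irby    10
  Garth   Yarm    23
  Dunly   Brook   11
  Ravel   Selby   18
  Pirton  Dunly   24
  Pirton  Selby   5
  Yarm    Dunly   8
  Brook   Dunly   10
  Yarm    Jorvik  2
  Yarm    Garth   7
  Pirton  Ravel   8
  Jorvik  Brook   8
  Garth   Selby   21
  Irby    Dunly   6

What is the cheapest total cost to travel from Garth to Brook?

Settle nodes by increasing distance from Garth:
Garth: 0
Selby: 21  (via Garth)
Irby: 21  (via Garth)
Yarm: 23  (via Garth)
Jorvik: 25  (via Yarm)
Dunly: 27  (via Irby)
Brook: 33  (via Jorvik)
Shortest route: Garth–Yarm–Jorvik–Brook = $33.

$33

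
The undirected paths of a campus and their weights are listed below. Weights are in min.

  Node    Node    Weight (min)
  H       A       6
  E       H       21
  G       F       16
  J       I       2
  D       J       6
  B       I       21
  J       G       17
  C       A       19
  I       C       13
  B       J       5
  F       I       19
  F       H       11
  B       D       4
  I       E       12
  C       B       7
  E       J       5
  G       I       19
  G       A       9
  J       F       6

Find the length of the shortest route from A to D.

29 min

Candidate routes:
A → H → F → J → D: 6+11+6+6 = 29
A → C → B → D: 19+7+4 = 30
Cheapest is A → H → F → J → D at 29 min.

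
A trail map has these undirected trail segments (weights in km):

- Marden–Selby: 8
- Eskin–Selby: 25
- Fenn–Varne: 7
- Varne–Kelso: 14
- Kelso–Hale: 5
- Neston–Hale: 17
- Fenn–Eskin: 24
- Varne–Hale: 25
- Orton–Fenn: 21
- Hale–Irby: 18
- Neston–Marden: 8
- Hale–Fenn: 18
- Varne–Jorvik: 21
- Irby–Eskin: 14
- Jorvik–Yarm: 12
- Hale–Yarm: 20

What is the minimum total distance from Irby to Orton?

57 km

Settle nodes by increasing distance from Irby:
Irby: 0
Eskin: 14  (via Irby)
Hale: 18  (via Irby)
Kelso: 23  (via Hale)
Neston: 35  (via Hale)
Fenn: 36  (via Hale)
Varne: 37  (via Kelso)
Yarm: 38  (via Hale)
Selby: 39  (via Eskin)
Marden: 43  (via Neston)
Jorvik: 50  (via Yarm)
Orton: 57  (via Fenn)
Shortest route: Irby → Hale → Fenn → Orton = 57 km.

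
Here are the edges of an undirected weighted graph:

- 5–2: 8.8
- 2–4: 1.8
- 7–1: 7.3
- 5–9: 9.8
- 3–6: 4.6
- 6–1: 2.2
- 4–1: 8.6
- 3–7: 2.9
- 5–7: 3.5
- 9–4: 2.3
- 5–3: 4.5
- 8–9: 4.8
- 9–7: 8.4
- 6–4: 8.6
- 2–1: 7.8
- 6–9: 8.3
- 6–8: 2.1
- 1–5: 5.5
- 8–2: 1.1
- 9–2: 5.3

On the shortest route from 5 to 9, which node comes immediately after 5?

Candidate routes:
5–2–4–9: 8.8+1.8+2.3 = 12.9
5–7–9: 3.5+8.4 = 11.9
5–9: 9.8 = 9.8
Cheapest is 5–9 at 9.8.
So from 5 the first move is to 9.

9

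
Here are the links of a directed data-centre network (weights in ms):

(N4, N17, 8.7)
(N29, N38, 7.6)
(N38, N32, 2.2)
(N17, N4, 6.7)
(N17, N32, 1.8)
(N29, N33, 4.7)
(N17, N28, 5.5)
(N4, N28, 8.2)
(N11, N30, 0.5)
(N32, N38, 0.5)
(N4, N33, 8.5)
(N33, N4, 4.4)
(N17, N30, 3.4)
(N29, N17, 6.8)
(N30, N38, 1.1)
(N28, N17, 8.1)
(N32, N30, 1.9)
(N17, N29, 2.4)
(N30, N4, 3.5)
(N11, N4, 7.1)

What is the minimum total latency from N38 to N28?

Shortest distances from N38:
N38: 0
N32: 2.2  (via N38)
N30: 4.1  (via N32)
N4: 7.6  (via N30)
N28: 15.8  (via N4)
Shortest route: N38 → N32 → N30 → N4 → N28 = 15.8 ms.

15.8 ms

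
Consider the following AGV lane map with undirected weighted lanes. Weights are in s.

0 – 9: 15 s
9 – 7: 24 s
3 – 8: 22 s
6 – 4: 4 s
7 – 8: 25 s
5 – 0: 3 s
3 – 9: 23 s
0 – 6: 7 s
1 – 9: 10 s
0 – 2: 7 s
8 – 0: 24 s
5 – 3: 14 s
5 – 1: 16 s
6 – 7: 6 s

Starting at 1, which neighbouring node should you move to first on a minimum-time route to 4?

5

Compare a few routes:
1 - 9 - 0 - 6 - 4: 10+15+7+4 = 36
1 - 9 - 7 - 6 - 4: 10+24+6+4 = 44
1 - 5 - 0 - 6 - 4: 16+3+7+4 = 30
1 - 9 - 3 - 5 - 0 - 6 - 4: 10+23+14+3+7+4 = 61
The minimum is 30 s via 1 - 5 - 0 - 6 - 4.
So from 1 the first move is to 5.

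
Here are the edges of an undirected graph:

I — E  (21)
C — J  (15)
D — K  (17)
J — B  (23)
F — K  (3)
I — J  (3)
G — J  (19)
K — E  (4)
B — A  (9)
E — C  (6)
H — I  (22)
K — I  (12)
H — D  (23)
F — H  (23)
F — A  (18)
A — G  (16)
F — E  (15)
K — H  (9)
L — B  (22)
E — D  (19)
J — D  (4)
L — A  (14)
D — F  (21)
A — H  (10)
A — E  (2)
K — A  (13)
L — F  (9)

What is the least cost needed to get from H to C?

Enumerating some paths:
H → K → A → E → C: 9+13+2+6 = 30
H → A → E → C: 10+2+6 = 18
H → K → E → C: 9+4+6 = 19
H → K → F → E → C: 9+3+15+6 = 33
The minimum is 18 via H → A → E → C.

18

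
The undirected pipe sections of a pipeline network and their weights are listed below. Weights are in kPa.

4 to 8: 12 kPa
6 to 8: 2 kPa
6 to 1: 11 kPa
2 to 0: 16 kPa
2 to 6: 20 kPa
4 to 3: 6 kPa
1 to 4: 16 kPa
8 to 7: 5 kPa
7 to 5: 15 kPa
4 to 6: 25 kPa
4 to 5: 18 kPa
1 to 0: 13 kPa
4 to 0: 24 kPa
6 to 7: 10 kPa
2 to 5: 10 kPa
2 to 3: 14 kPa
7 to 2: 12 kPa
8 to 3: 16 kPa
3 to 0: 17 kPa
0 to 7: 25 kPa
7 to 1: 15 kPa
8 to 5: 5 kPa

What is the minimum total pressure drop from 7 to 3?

Shortest distances from 7:
7: 0
8: 5  (via 7)
6: 7  (via 8)
5: 10  (via 8)
2: 12  (via 7)
1: 15  (via 7)
4: 17  (via 8)
3: 21  (via 8)
Shortest route: 7–8–3 = 21 kPa.

21 kPa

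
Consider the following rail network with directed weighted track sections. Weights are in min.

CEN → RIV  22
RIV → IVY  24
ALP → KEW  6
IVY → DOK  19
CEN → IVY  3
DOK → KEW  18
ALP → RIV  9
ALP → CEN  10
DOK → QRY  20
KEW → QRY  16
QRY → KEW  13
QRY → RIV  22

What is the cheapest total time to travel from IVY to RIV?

61 min

Running Dijkstra from IVY:
IVY: 0
DOK: 19  (via IVY)
KEW: 37  (via DOK)
QRY: 39  (via DOK)
RIV: 61  (via QRY)
Shortest route: IVY–DOK–QRY–RIV = 61 min.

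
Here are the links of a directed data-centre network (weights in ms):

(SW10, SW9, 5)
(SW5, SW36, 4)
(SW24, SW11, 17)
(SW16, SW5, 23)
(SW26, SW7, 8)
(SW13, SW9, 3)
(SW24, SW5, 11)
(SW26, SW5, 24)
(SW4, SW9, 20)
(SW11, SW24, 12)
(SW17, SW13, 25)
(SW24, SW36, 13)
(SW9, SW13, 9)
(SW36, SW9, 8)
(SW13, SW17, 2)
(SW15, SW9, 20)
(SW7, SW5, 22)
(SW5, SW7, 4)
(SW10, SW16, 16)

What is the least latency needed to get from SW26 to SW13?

45 ms

Enumerating some paths:
SW26–SW7–SW5–SW36–SW9–SW13: 8+22+4+8+9 = 51
SW26–SW5–SW36–SW9–SW13: 24+4+8+9 = 45
Cheapest is SW26–SW5–SW36–SW9–SW13 at 45 ms.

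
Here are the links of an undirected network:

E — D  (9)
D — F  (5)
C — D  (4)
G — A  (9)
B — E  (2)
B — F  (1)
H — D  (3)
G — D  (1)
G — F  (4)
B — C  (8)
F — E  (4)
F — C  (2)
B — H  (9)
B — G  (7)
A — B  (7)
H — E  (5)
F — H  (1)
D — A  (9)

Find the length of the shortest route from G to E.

7

Candidate routes:
G → F → E: 4+4 = 8
G → F → B → E: 4+1+2 = 7
Cheapest is G → F → B → E at 7.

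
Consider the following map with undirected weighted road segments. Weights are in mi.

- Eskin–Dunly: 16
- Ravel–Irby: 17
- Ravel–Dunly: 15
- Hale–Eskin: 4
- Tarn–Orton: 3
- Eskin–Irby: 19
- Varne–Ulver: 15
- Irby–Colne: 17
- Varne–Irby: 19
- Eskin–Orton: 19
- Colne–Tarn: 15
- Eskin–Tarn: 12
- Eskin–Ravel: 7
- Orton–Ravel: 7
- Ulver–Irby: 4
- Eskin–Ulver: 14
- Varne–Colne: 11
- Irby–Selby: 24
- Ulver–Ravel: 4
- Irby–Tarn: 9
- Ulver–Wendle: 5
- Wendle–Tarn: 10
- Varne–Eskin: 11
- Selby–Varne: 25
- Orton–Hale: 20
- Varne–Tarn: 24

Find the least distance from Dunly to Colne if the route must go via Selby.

83 mi

Shortest Dunly→Selby: Dunly → Ravel → Ulver → Irby → Selby = 47
Best Selby to Colne: Selby → Varne → Colne costing 36
Total via Selby: 47 + 36 = 83 mi.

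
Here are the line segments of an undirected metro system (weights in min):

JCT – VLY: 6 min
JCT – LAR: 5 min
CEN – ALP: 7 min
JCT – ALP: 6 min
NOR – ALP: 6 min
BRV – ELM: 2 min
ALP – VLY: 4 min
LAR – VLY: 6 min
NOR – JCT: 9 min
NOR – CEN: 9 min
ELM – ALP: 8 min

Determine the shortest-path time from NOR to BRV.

Shortest distances from NOR:
NOR: 0
ALP: 6  (via NOR)
JCT: 9  (via NOR)
CEN: 9  (via NOR)
VLY: 10  (via ALP)
ELM: 14  (via ALP)
LAR: 14  (via JCT)
BRV: 16  (via ELM)
Shortest route: NOR → ALP → ELM → BRV = 16 min.

16 min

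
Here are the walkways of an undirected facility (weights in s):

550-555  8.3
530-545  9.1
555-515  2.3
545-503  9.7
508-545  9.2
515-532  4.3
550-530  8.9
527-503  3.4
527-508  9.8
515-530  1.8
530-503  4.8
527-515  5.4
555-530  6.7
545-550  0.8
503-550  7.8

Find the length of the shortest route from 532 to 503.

Running Dijkstra from 532:
532: 0
515: 4.3  (via 532)
530: 6.1  (via 515)
555: 6.6  (via 515)
527: 9.7  (via 515)
503: 10.9  (via 530)
Shortest route: 532–515–530–503 = 10.9 s.

10.9 s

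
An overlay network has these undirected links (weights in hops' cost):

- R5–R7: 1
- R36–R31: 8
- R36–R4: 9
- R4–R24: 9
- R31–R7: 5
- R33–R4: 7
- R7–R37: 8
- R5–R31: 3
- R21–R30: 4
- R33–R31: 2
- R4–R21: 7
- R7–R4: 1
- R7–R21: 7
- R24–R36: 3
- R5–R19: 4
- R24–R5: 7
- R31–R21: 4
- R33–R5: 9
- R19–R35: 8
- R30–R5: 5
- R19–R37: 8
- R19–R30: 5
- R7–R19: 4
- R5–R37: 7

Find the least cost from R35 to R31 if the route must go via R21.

21 hops' cost

Shortest R35→R21: R35–R19–R30–R21 = 17
Best R21 to R31: R21–R31 costing 4
Total via R21: 17 + 4 = 21 hops' cost.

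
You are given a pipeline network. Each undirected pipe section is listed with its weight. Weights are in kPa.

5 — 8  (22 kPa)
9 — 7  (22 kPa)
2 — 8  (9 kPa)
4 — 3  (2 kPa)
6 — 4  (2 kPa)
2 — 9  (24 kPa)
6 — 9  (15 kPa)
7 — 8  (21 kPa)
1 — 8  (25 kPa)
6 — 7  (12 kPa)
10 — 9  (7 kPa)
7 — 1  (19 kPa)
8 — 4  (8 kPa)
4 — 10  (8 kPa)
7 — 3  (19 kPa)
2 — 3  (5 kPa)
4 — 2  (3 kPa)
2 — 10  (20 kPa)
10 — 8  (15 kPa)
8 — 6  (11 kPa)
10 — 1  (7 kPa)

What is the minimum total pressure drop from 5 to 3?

Candidate routes:
5 → 8 → 2 → 3: 22+9+5 = 36
5 → 8 → 2 → 4 → 3: 22+9+3+2 = 36
5 → 8 → 4 → 3: 22+8+2 = 32
Cheapest is 5 → 8 → 4 → 3 at 32 kPa.

32 kPa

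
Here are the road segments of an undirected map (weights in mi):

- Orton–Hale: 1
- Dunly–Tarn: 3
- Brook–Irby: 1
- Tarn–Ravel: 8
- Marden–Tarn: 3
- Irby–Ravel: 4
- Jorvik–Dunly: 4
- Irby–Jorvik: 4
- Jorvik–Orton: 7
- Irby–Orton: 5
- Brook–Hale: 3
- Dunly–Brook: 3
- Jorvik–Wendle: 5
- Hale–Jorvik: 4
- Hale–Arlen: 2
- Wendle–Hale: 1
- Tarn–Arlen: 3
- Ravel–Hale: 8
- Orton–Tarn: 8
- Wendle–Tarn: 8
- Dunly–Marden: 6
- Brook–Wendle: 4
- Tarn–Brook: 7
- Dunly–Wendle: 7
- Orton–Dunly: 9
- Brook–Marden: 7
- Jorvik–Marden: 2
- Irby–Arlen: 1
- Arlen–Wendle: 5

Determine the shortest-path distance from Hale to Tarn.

Shortest distances from Hale:
Hale: 0
Wendle: 1  (via Hale)
Orton: 1  (via Hale)
Arlen: 2  (via Hale)
Brook: 3  (via Hale)
Irby: 3  (via Arlen)
Jorvik: 4  (via Hale)
Tarn: 5  (via Arlen)
Shortest route: Hale → Arlen → Tarn = 5 mi.

5 mi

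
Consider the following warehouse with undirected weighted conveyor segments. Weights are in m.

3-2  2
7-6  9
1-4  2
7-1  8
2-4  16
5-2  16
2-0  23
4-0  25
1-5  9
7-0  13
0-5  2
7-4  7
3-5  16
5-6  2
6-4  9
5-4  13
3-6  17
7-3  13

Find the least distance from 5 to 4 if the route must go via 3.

Best 5 to 3: 5–3 costing 16
Best 3 to 4: 3–2–4 costing 18
Total via 3: 16 + 18 = 34 m.

34 m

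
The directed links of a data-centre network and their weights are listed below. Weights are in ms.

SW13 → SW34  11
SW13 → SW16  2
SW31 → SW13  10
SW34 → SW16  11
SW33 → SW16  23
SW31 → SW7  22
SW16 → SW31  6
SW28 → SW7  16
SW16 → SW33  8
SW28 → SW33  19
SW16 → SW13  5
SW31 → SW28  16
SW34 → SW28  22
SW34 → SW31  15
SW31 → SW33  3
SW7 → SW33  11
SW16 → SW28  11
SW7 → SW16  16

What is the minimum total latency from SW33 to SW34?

39 ms

Running Dijkstra from SW33:
SW33: 0
SW16: 23  (via SW33)
SW13: 28  (via SW16)
SW31: 29  (via SW16)
SW28: 34  (via SW16)
SW34: 39  (via SW13)
Shortest route: SW33 → SW16 → SW13 → SW34 = 39 ms.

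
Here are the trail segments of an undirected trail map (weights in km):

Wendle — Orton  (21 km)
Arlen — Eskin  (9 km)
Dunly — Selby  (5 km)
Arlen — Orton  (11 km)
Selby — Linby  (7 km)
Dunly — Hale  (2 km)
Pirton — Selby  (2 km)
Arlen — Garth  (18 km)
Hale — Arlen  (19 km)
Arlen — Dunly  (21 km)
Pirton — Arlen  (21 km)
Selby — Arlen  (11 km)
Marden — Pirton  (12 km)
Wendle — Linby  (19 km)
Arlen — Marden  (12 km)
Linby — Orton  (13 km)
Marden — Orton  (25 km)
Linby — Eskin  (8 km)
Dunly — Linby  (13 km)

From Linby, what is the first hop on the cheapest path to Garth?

Compare a few routes:
Linby–Orton–Arlen–Garth: 13+11+18 = 42
Linby–Eskin–Arlen–Garth: 8+9+18 = 35
Linby–Selby–Arlen–Garth: 7+11+18 = 36
Cheapest is Linby–Eskin–Arlen–Garth at 35 km.
So from Linby the first move is to Eskin.

Eskin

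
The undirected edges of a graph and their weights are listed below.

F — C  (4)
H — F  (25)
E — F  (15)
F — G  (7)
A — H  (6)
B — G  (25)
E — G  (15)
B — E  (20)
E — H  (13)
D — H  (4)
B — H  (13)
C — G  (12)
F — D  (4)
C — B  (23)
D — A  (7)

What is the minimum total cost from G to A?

18

Settle nodes by increasing distance from G:
G: 0
F: 7  (via G)
C: 11  (via F)
D: 11  (via F)
E: 15  (via G)
H: 15  (via D)
A: 18  (via D)
Shortest route: G–F–D–A = 18.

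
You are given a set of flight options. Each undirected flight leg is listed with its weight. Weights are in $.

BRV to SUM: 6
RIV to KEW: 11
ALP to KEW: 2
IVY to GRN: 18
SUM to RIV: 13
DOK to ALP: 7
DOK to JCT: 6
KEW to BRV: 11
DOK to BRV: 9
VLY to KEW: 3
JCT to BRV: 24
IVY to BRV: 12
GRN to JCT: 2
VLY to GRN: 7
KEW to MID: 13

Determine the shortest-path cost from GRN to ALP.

Compare a few routes:
GRN - JCT - DOK - ALP: 2+6+7 = 15
GRN - JCT - DOK - BRV - KEW - ALP: 2+6+9+11+2 = 30
GRN - VLY - KEW - ALP: 7+3+2 = 12
Cheapest is GRN - VLY - KEW - ALP at $12.

$12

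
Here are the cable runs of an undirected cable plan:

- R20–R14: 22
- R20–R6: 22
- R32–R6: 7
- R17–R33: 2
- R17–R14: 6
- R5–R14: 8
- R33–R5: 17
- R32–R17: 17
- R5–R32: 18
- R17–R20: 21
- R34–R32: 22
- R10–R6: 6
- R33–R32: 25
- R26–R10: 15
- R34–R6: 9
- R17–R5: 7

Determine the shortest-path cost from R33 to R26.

47

Running Dijkstra from R33:
R33: 0
R17: 2  (via R33)
R14: 8  (via R17)
R5: 9  (via R17)
R32: 19  (via R17)
R20: 23  (via R17)
R6: 26  (via R32)
R10: 32  (via R6)
R34: 35  (via R6)
R26: 47  (via R10)
Shortest route: R33 → R17 → R32 → R6 → R10 → R26 = 47.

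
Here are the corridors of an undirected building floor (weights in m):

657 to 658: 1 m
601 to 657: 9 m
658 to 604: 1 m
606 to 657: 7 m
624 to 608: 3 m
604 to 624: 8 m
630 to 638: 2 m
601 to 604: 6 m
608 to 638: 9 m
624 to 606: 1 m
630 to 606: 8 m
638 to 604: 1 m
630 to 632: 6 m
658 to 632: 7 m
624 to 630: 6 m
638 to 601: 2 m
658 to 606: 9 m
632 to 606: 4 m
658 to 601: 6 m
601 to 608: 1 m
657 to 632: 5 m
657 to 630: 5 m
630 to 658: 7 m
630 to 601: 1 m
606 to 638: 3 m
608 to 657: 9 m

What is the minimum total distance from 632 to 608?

Shortest distances from 632:
632: 0
606: 4  (via 632)
624: 5  (via 606)
657: 5  (via 632)
658: 6  (via 657)
630: 6  (via 632)
601: 7  (via 630)
604: 7  (via 658)
638: 7  (via 606)
608: 8  (via 624)
Shortest route: 632 → 606 → 624 → 608 = 8 m.

8 m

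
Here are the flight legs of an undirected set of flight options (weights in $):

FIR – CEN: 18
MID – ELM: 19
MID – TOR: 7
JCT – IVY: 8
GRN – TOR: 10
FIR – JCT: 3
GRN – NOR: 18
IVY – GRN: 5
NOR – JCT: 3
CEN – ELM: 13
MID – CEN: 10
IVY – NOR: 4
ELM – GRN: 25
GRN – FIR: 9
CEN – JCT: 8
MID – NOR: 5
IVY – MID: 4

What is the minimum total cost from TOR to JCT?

Enumerating some paths:
TOR–MID–NOR–JCT: 7+5+3 = 15
TOR–GRN–IVY–NOR–JCT: 10+5+4+3 = 22
TOR–MID–IVY–JCT: 7+4+8 = 19
TOR–MID–IVY–NOR–JCT: 7+4+4+3 = 18
The minimum is $15 via TOR–MID–NOR–JCT.

$15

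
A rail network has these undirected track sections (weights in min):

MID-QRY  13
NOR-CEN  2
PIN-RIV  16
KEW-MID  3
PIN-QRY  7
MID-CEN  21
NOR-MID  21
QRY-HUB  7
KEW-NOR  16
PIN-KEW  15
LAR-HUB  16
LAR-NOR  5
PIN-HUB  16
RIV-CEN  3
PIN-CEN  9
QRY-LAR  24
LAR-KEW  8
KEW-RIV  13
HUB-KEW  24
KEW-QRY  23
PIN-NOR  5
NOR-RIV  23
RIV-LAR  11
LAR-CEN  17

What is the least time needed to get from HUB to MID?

20 min

Shortest distances from HUB:
HUB: 0
QRY: 7  (via HUB)
PIN: 14  (via QRY)
LAR: 16  (via HUB)
NOR: 19  (via PIN)
MID: 20  (via QRY)
Shortest route: HUB–QRY–MID = 20 min.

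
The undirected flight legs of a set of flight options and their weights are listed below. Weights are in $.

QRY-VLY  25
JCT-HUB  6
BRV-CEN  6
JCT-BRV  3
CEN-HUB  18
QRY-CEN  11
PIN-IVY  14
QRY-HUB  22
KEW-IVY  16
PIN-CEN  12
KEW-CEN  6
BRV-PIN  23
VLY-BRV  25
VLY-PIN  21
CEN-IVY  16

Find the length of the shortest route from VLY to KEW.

$37

Enumerating some paths:
VLY → QRY → CEN → KEW: 25+11+6 = 42
VLY → PIN → CEN → KEW: 21+12+6 = 39
VLY → PIN → IVY → KEW: 21+14+16 = 51
VLY → BRV → CEN → KEW: 25+6+6 = 37
The minimum is $37 via VLY → BRV → CEN → KEW.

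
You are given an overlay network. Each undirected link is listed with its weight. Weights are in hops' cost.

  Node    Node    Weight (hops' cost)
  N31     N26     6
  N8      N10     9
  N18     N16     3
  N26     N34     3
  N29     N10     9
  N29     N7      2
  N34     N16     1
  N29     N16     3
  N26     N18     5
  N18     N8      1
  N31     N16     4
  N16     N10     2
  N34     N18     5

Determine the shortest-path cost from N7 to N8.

Shortest distances from N7:
N7: 0
N29: 2  (via N7)
N16: 5  (via N29)
N34: 6  (via N16)
N10: 7  (via N16)
N18: 8  (via N16)
N26: 9  (via N34)
N31: 9  (via N16)
N8: 9  (via N18)
Shortest route: N7 → N29 → N16 → N18 → N8 = 9 hops' cost.

9 hops' cost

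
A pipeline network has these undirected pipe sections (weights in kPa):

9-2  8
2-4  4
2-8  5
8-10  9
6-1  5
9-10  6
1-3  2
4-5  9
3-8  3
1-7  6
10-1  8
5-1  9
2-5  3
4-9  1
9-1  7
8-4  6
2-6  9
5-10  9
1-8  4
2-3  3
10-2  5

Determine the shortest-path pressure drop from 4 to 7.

Enumerating some paths:
4 - 8 - 3 - 1 - 7: 6+3+2+6 = 17
4 - 2 - 3 - 1 - 7: 4+3+2+6 = 15
4 - 8 - 1 - 7: 6+4+6 = 16
4 - 9 - 1 - 7: 1+7+6 = 14
Cheapest is 4 - 9 - 1 - 7 at 14 kPa.

14 kPa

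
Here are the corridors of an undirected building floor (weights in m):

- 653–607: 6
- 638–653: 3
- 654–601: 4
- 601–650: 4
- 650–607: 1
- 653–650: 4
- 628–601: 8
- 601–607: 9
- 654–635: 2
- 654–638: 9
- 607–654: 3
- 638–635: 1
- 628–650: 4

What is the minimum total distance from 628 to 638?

Enumerating some paths:
628 → 650 → 601 → 654 → 635 → 638: 4+4+4+2+1 = 15
628 → 650 → 653 → 638: 4+4+3 = 11
628 → 650 → 607 → 653 → 638: 4+1+6+3 = 14
The minimum is 11 m via 628 → 650 → 653 → 638.

11 m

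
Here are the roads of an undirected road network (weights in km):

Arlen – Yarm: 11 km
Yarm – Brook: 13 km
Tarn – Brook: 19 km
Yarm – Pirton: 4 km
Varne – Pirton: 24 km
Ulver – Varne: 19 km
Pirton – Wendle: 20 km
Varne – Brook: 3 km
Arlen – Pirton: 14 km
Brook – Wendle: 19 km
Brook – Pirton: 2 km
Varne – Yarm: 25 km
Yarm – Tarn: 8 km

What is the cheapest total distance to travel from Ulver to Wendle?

41 km

Enumerating some paths:
Ulver - Varne - Brook - Yarm - Pirton - Wendle: 19+3+13+4+20 = 59
Ulver - Varne - Brook - Wendle: 19+3+19 = 41
Ulver - Varne - Brook - Pirton - Wendle: 19+3+2+20 = 44
Cheapest is Ulver - Varne - Brook - Wendle at 41 km.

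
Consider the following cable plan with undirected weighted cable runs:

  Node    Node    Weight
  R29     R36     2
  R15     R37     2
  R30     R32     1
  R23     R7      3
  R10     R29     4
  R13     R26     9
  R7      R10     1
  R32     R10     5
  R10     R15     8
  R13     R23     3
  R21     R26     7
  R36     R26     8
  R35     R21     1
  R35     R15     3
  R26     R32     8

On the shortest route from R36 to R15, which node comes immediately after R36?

R29

Compare a few routes:
R36 → R26 → R21 → R35 → R15: 8+7+1+3 = 19
R36 → R29 → R10 → R15: 2+4+8 = 14
R36 → R26 → R32 → R10 → R15: 8+8+5+8 = 29
R36 → R29 → R10 → R32 → R26 → R21 → R35 → R15: 2+4+5+8+7+1+3 = 30
The minimum is 14 via R36 → R29 → R10 → R15.
So from R36 the first move is to R29.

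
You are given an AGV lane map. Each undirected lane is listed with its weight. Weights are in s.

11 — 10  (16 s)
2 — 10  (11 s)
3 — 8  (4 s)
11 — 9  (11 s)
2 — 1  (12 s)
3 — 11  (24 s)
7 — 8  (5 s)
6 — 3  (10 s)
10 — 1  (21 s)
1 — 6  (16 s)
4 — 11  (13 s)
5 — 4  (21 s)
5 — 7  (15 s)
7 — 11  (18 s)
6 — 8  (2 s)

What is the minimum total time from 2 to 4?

Candidate routes:
2 → 1 → 6 → 8 → 7 → 5 → 4: 12+16+2+5+15+21 = 71
2 → 1 → 6 → 8 → 7 → 11 → 4: 12+16+2+5+18+13 = 66
2 → 1 → 10 → 11 → 4: 12+21+16+13 = 62
2 → 10 → 11 → 4: 11+16+13 = 40
Cheapest is 2 → 10 → 11 → 4 at 40 s.

40 s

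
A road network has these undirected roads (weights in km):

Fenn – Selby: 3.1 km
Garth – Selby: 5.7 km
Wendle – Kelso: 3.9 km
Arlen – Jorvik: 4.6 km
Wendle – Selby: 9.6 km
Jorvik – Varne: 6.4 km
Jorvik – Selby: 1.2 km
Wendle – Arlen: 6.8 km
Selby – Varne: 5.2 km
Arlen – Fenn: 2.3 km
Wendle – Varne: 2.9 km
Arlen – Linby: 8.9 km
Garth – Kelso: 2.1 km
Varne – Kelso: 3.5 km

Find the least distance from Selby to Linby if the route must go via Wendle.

23.8 km

Shortest Selby→Wendle: Selby → Varne → Wendle = 8.1
Shortest Wendle→Linby: Wendle → Arlen → Linby = 15.7
Total via Wendle: 8.1 + 15.7 = 23.8 km.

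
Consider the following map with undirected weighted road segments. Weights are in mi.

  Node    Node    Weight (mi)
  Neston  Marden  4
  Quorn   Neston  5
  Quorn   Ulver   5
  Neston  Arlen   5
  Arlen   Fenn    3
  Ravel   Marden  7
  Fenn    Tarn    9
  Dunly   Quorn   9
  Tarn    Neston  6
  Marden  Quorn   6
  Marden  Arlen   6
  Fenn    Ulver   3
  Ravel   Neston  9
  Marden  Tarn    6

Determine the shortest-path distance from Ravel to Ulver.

18 mi

Running Dijkstra from Ravel:
Ravel: 0
Marden: 7  (via Ravel)
Neston: 9  (via Ravel)
Arlen: 13  (via Marden)
Quorn: 13  (via Marden)
Tarn: 13  (via Marden)
Fenn: 16  (via Arlen)
Ulver: 18  (via Quorn)
Shortest route: Ravel–Marden–Quorn–Ulver = 18 mi.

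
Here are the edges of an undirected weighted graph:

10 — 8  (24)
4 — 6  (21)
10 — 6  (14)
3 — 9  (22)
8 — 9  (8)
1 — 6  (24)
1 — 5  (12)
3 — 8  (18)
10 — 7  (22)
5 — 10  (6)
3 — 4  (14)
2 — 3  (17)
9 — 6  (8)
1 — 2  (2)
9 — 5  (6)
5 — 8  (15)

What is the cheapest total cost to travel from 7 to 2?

42

Shortest distances from 7:
7: 0
10: 22  (via 7)
5: 28  (via 10)
9: 34  (via 5)
6: 36  (via 10)
1: 40  (via 5)
2: 42  (via 1)
Shortest route: 7–10–5–1–2 = 42.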